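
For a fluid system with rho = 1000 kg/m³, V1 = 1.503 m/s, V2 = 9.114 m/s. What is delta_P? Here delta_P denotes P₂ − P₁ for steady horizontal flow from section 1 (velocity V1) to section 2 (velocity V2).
Formula: \Delta P = \frac{1}{2} \rho (V_1^2 - V_2^2)
delta_P = 0.5·1000·(1.503² − 9.114²)/1000 = -40.4 kPa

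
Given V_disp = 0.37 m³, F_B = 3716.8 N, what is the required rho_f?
Formula: F_B = \rho_f g V_{disp}
Substituting knowns: 3716.8 = rho_f·9.81·0.37
Solving for rho_f: rho_f = 3716.8/(9.81·0.37) = 1024 kg/m³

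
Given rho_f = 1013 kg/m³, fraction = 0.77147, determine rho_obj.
Formula: f_{sub} = \frac{\rho_{obj}}{\rho_f}
Substituting knowns: 0.77147 = rho_obj/1013
Solving for rho_obj: rho_obj = 0.77147·1013 = 781.5 kg/m³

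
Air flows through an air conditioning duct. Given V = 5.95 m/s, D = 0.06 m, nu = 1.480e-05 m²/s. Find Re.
Formula: Re = \frac{V D}{\nu}
Re = 5.95·0.06/1.480e-05 = 24122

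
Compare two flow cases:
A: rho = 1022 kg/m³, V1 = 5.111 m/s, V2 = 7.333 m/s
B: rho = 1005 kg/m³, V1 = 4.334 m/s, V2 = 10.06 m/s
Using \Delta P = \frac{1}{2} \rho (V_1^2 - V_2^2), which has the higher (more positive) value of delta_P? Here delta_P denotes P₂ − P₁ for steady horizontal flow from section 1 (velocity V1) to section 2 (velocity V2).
delta_P(A) = -14.13 kPa, delta_P(B) = -41.42 kPa. Answer: A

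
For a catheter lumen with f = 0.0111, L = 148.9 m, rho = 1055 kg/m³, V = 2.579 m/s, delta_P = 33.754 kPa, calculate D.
Formula: \Delta P = f \frac{L}{D} \frac{\rho V^2}{2}
Substituting knowns: 33.754 = 0.0111·(148.9/D)·0.5·1055·2.579²/1000
Solving for D: D = 0.0111·148.9·0.5·1055·2.579²/(33.754·1000) = 0.1718 m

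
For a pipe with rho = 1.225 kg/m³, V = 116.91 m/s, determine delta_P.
Formula: V = \sqrt{\frac{2 \Delta P}{\rho}}
Substituting knowns: 116.91 = √(2·(delta_P·1000)/1.225)
Solving for delta_P: delta_P = 116.91²·1.225/2/1000 = 8.372 kPa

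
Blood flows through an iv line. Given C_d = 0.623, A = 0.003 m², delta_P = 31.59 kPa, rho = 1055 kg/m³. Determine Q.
Formula: Q = C_d A \sqrt{\frac{2 \Delta P}{\rho}}
Q = 0.623·0.003·√(2·(31.59·1000)/1055)·1000 = 14.46 L/s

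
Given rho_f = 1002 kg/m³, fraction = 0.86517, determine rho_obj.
Formula: f_{sub} = \frac{\rho_{obj}}{\rho_f}
Substituting knowns: 0.86517 = rho_obj/1002
Solving for rho_obj: rho_obj = 0.86517·1002 = 866.9 kg/m³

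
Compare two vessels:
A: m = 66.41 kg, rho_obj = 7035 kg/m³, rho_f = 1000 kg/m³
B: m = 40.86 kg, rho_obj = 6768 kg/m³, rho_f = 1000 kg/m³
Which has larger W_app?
W_app(A) = 558.9 N, W_app(B) = 341.6 N. Answer: A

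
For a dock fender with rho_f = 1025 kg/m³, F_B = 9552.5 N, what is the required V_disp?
Formula: F_B = \rho_f g V_{disp}
Substituting knowns: 9552.5 = 1025·9.81·V_disp
Solving for V_disp: V_disp = 9552.5/(1025·9.81) = 0.95 m³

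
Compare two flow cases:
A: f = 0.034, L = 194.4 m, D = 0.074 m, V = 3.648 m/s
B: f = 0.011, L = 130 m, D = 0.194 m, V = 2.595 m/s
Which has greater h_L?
h_L(A) = 60.58 m, h_L(B) = 2.53 m. Answer: A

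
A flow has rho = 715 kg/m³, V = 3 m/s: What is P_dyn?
Formula: P_{dyn} = \frac{1}{2} \rho V^2
P_dyn = 0.5·715·3²/1000 = 3.217 kPa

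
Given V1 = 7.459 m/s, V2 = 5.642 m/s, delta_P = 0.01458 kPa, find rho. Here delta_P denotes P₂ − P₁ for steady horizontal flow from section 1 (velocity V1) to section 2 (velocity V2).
Formula: \Delta P = \frac{1}{2} \rho (V_1^2 - V_2^2)
Substituting knowns: 0.01458 = 0.5·rho·(7.459² − 5.642²)/1000
Solving for rho: rho = 2·(0.01458·1000)/(7.459² − 5.642²) = 1.225 kg/m³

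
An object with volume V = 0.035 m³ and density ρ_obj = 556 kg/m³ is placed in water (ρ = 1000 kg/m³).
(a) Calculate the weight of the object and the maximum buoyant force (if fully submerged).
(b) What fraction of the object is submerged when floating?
(a) W=rho_obj*g*V=556*9.81*0.035=190.9 N; F_B(max)=rho*g*V=1000*9.81*0.035=343.4 N
(b) Floating fraction=rho_obj/rho=556/1000=0.556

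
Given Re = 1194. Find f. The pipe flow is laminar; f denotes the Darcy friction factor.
Formula: f = \frac{64}{Re}
f = 64/1194 = 0.0536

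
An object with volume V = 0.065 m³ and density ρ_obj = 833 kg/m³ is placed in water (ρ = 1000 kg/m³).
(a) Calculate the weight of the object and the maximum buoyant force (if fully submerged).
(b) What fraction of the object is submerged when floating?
(a) W=rho_obj*g*V=833*9.81*0.065=531.2 N; F_B(max)=rho*g*V=1000*9.81*0.065=637.6 N
(b) Floating fraction=rho_obj/rho=833/1000=0.833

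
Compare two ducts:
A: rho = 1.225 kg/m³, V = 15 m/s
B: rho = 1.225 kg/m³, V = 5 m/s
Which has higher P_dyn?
P_dyn(A) = 0.1378 kPa, P_dyn(B) = 0.01531 kPa. Answer: A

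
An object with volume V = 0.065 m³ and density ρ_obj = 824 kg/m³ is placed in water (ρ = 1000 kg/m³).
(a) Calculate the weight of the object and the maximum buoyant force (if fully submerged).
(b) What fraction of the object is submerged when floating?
(a) W=rho_obj*g*V=824*9.81*0.065=525.4 N; F_B(max)=rho*g*V=1000*9.81*0.065=637.6 N
(b) Floating fraction=rho_obj/rho=824/1000=0.824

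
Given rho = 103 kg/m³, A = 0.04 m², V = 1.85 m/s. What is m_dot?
Formula: \dot{m} = \rho A V
m_dot = 103·0.04·1.85 = 7.622 kg/s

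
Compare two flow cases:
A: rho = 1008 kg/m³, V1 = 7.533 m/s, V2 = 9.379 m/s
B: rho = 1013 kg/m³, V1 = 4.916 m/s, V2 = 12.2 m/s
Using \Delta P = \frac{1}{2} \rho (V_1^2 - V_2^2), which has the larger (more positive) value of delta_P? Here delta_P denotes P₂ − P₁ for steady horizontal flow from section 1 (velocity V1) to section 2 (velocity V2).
delta_P(A) = -15.73 kPa, delta_P(B) = -63.15 kPa. Answer: A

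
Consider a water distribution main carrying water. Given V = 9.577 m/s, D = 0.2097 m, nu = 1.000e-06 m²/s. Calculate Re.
Formula: Re = \frac{V D}{\nu}
Re = 9.577·0.2097/1.000e-06 = 2.008e+06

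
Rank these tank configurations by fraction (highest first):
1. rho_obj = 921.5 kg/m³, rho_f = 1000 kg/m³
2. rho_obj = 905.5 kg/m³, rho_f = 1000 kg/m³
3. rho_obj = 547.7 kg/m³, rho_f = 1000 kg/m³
Case 1: fraction = 0.9215
Case 2: fraction = 0.9055
Case 3: fraction = 0.5477
Ranking (highest first): 1, 2, 3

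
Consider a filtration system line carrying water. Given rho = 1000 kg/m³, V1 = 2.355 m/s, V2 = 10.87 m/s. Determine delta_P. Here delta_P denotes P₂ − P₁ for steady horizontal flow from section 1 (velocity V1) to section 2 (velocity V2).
Formula: \Delta P = \frac{1}{2} \rho (V_1^2 - V_2^2)
delta_P = 0.5·1000·(2.355² − 10.87²)/1000 = -56.31 kPa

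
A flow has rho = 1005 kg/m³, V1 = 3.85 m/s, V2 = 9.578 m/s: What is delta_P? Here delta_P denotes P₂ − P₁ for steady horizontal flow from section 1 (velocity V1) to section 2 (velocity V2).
Formula: \Delta P = \frac{1}{2} \rho (V_1^2 - V_2^2)
delta_P = 0.5·1005·(3.85² − 9.578²)/1000 = -38.65 kPa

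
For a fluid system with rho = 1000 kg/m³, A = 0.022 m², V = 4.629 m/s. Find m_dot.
Formula: \dot{m} = \rho A V
m_dot = 1000·0.022·4.629 = 101.8 kg/s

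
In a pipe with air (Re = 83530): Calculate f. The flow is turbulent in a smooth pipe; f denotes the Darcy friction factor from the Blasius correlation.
Formula: f = \frac{0.316}{Re^{0.25}}
f = 0.316/83530^0.25 = 0.01859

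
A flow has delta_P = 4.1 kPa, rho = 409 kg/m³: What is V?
Formula: V = \sqrt{\frac{2 \Delta P}{\rho}}
V = √(2·(4.1·1000)/409) = 4.478 m/s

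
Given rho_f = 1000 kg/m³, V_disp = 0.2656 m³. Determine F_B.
Formula: F_B = \rho_f g V_{disp}
F_B = 1000·9.81·0.2656 = 2606 N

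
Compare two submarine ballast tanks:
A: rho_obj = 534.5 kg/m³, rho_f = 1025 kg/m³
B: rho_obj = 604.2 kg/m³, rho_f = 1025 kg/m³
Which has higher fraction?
fraction(A) = 0.5215, fraction(B) = 0.5895. Answer: B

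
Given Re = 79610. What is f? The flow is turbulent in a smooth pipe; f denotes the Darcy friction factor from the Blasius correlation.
Formula: f = \frac{0.316}{Re^{0.25}}
f = 0.316/79610^0.25 = 0.01881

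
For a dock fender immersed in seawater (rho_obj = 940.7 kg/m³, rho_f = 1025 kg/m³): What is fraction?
Formula: f_{sub} = \frac{\rho_{obj}}{\rho_f}
fraction = 940.7/1025 = 0.9178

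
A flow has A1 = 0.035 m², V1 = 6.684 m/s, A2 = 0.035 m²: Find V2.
Formula: V_2 = \frac{A_1 V_1}{A_2}
V2 = 0.035·6.684/0.035 = 6.684 m/s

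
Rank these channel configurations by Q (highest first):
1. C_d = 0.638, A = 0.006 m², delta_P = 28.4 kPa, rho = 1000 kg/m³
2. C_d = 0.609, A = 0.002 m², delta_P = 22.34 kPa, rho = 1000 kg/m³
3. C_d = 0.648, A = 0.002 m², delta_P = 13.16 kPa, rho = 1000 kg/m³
Case 1: Q = 28.85 L/s
Case 2: Q = 8.141 L/s
Case 3: Q = 6.649 L/s
Ranking (highest first): 1, 2, 3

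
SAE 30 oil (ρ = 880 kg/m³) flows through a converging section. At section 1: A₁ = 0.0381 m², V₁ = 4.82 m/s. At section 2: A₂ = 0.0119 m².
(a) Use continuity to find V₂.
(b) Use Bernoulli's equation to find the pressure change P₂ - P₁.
(a) Continuity: A₁V₁=A₂V₂ -> V₂=A₁V₁/A₂=0.0381*4.82/0.0119=15.43 m/s
(b) Bernoulli: P₂-P₁=0.5*rho*(V₁^2-V₂^2)/1000=0.5*880*(4.82^2-15.43^2)/1000=-94.54 kPa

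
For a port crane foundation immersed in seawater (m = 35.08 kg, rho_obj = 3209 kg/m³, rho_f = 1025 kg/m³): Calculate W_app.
Formula: W_{app} = mg\left(1 - \frac{\rho_f}{\rho_{obj}}\right)
W_app = 35.08·9.81·(1 − 1025/3209) = 234.2 N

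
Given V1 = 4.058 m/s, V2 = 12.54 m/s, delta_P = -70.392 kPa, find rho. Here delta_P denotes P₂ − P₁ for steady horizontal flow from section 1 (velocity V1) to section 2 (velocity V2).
Formula: \Delta P = \frac{1}{2} \rho (V_1^2 - V_2^2)
Substituting knowns: -70.392 = 0.5·rho·(4.058² − 12.54²)/1000
Solving for rho: rho = 2·(-70.392·1000)/(4.058² − 12.54²) = 1000 kg/m³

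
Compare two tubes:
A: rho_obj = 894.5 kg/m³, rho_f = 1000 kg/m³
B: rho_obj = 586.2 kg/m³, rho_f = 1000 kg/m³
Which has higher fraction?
fraction(A) = 0.8945, fraction(B) = 0.5862. Answer: A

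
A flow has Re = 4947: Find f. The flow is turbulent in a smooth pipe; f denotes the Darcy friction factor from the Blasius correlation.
Formula: f = \frac{0.316}{Re^{0.25}}
f = 0.316/4947^0.25 = 0.03768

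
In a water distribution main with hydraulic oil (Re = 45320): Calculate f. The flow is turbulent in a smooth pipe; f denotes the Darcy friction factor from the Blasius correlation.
Formula: f = \frac{0.316}{Re^{0.25}}
f = 0.316/45320^0.25 = 0.02166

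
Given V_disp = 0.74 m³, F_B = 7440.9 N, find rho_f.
Formula: F_B = \rho_f g V_{disp}
Substituting knowns: 7440.9 = rho_f·9.81·0.74
Solving for rho_f: rho_f = 7440.9/(9.81·0.74) = 1025 kg/m³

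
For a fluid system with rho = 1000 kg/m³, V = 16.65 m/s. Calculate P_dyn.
Formula: P_{dyn} = \frac{1}{2} \rho V^2
P_dyn = 0.5·1000·16.65²/1000 = 138.6 kPa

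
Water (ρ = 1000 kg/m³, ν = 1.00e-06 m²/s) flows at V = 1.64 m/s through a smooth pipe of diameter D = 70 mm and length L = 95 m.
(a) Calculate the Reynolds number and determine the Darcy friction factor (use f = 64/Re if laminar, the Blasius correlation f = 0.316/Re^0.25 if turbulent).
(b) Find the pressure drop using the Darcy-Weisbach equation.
(a) Re = V·D/ν = 1.64·0.07/1.00e-06 = 114800 → turbulent (Re > 4000); f = 0.316/Re^0.25 = 0.316/114800^0.25 = 0.017167 (Blasius is strictly valid for Re ≲ 1e5; used here as the smooth-pipe estimate the problem specifies)
(b) Darcy-Weisbach: ΔP = f·(L/D)·½ρV²/1000 = 0.017167·(95/0.070)·½·1000·1.64²/1000 = 31.33 kPa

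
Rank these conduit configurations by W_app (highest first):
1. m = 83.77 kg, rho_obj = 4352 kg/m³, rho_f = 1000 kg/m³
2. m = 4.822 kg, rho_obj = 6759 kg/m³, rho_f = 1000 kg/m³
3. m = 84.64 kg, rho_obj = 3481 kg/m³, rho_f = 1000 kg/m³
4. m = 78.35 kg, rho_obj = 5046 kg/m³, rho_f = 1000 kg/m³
Case 1: W_app = 633 N
Case 2: W_app = 40.31 N
Case 3: W_app = 591.8 N
Case 4: W_app = 616.3 N
Ranking (highest first): 1, 4, 3, 2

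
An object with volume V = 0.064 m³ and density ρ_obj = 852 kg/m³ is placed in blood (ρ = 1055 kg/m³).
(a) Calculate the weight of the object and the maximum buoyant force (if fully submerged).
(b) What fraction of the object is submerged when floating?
(a) W=rho_obj*g*V=852*9.81*0.064=534.9 N; F_B(max)=rho*g*V=1055*9.81*0.064=662.4 N
(b) Floating fraction=rho_obj/rho=852/1055=0.808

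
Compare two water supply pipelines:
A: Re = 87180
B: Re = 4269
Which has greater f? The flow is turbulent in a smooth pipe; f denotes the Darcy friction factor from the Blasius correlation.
f(A) = 0.01839, f(B) = 0.03909. Answer: B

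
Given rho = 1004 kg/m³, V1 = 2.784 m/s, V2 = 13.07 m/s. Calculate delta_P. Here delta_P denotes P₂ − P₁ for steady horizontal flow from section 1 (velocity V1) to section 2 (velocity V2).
Formula: \Delta P = \frac{1}{2} \rho (V_1^2 - V_2^2)
delta_P = 0.5·1004·(2.784² − 13.07²)/1000 = -81.86 kPa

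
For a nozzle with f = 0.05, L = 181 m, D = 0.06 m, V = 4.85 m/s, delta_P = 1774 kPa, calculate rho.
Formula: \Delta P = f \frac{L}{D} \frac{\rho V^2}{2}
Substituting knowns: 1774 = 0.05·(181/0.06)·0.5·rho·4.85²/1000
Solving for rho: rho = (1774·1000)/(0.05·(181/0.06)·0.5·4.85²) = 1000 kg/m³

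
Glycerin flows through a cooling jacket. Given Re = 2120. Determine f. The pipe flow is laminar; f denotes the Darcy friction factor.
Formula: f = \frac{64}{Re}
f = 64/2120 = 0.03019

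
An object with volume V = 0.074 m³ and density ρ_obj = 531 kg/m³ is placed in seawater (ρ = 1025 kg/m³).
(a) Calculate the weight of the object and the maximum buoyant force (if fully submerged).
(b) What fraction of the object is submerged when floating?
(a) W=rho_obj*g*V=531*9.81*0.074=385.5 N; F_B(max)=rho*g*V=1025*9.81*0.074=744.1 N
(b) Floating fraction=rho_obj/rho=531/1025=0.518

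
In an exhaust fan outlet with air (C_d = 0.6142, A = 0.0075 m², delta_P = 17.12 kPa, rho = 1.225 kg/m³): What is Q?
Formula: Q = C_d A \sqrt{\frac{2 \Delta P}{\rho}}
Q = 0.6142·0.0075·√(2·(17.12·1000)/1.225)·1000 = 770.1 L/s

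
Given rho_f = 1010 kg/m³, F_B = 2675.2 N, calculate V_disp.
Formula: F_B = \rho_f g V_{disp}
Substituting knowns: 2675.2 = 1010·9.81·V_disp
Solving for V_disp: V_disp = 2675.2/(1010·9.81) = 0.27 m³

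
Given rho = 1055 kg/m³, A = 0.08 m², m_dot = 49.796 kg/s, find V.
Formula: \dot{m} = \rho A V
Substituting knowns: 49.796 = 1055·0.08·V
Solving for V: V = 49.796/(1055·0.08) = 0.59 m/s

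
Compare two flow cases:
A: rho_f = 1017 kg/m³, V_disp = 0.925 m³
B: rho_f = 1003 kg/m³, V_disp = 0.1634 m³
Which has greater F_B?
F_B(A) = 9229 N, F_B(B) = 1608 N. Answer: A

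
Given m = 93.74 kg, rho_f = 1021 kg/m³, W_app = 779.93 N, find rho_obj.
Formula: W_{app} = mg\left(1 - \frac{\rho_f}{\rho_{obj}}\right)
Substituting knowns: 779.93 = 93.74·9.81·(1 − 1021/rho_obj)
Solving for rho_obj: rho_obj = 1021/(1 − 779.93/(93.74·9.81)) = 6723 kg/m³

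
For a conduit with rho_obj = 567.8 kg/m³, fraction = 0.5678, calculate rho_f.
Formula: f_{sub} = \frac{\rho_{obj}}{\rho_f}
Substituting knowns: 0.5678 = 567.8/rho_f
Solving for rho_f: rho_f = 567.8/0.5678 = 1000 kg/m³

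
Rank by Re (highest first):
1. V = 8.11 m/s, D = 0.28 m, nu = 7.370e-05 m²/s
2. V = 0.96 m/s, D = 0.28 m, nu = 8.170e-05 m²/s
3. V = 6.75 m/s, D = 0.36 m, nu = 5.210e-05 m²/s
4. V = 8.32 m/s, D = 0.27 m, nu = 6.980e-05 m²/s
Case 1: Re = 30811
Case 2: Re = 3290
Case 3: Re = 46641
Case 4: Re = 32183
Ranking (highest first): 3, 4, 1, 2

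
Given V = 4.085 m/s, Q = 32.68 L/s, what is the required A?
Formula: Q = A V
Substituting knowns: 32.68 = A·4.085·1000
Solving for A: A = (32.68/1000)/4.085 = 0.008 m²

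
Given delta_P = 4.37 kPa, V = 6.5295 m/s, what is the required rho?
Formula: V = \sqrt{\frac{2 \Delta P}{\rho}}
Substituting knowns: 6.5295 = √(2·(4.37·1000)/rho)
Solving for rho: rho = 2·(4.37·1000)/6.5295² = 205 kg/m³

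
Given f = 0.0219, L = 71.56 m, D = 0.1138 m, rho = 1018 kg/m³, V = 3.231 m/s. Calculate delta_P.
Formula: \Delta P = f \frac{L}{D} \frac{\rho V^2}{2}
delta_P = 0.0219·(71.56/0.1138)·0.5·1018·3.231²/1000 = 73.18 kPa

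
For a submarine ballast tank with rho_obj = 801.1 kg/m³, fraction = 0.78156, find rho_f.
Formula: f_{sub} = \frac{\rho_{obj}}{\rho_f}
Substituting knowns: 0.78156 = 801.1/rho_f
Solving for rho_f: rho_f = 801.1/0.78156 = 1025 kg/m³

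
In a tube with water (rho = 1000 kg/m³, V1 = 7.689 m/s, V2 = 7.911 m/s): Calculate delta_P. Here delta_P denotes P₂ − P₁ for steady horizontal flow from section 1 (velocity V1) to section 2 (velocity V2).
Formula: \Delta P = \frac{1}{2} \rho (V_1^2 - V_2^2)
delta_P = 0.5·1000·(7.689² − 7.911²)/1000 = -1.732 kPa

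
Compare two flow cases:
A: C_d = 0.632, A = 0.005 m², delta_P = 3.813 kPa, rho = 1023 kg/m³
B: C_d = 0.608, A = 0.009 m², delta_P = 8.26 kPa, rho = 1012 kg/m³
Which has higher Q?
Q(A) = 8.628 L/s, Q(B) = 22.11 L/s. Answer: B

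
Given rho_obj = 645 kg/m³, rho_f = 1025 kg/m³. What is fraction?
Formula: f_{sub} = \frac{\rho_{obj}}{\rho_f}
fraction = 645/1025 = 0.6293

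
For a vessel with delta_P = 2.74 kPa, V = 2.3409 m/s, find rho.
Formula: V = \sqrt{\frac{2 \Delta P}{\rho}}
Substituting knowns: 2.3409 = √(2·(2.74·1000)/rho)
Solving for rho: rho = 2·(2.74·1000)/2.3409² = 1000 kg/m³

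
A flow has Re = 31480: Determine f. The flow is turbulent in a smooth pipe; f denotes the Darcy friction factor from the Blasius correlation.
Formula: f = \frac{0.316}{Re^{0.25}}
f = 0.316/31480^0.25 = 0.02372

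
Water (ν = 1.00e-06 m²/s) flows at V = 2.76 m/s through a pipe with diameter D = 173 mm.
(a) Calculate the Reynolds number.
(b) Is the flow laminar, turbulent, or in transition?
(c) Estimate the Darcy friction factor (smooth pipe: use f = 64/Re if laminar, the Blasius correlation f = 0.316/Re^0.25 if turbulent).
(a) Re = V·D/ν = 2.76·0.173/1.00e-06 = 477480
(b) Flow regime: turbulent (Re > 4000)
(c) Friction factor: f = 0.316/Re^0.25 = 0.316/477480^0.25 = 0.01202 (Blasius is strictly valid for Re ≲ 1e5; used here as the smooth-pipe estimate the problem specifies)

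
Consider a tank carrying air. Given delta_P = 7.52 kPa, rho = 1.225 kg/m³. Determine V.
Formula: V = \sqrt{\frac{2 \Delta P}{\rho}}
V = √(2·(7.52·1000)/1.225) = 110.8 m/s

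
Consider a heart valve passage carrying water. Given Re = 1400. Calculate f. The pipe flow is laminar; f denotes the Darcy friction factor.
Formula: f = \frac{64}{Re}
f = 64/1400 = 0.04571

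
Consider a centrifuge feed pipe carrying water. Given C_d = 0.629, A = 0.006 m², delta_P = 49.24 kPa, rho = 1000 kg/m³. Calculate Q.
Formula: Q = C_d A \sqrt{\frac{2 \Delta P}{\rho}}
Q = 0.629·0.006·√(2·(49.24·1000)/1000)·1000 = 37.45 L/s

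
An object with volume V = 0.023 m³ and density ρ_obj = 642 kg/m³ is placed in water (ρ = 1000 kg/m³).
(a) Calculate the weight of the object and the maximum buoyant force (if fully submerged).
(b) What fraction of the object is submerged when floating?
(a) W=rho_obj*g*V=642*9.81*0.023=144.9 N; F_B(max)=rho*g*V=1000*9.81*0.023=225.6 N
(b) Floating fraction=rho_obj/rho=642/1000=0.642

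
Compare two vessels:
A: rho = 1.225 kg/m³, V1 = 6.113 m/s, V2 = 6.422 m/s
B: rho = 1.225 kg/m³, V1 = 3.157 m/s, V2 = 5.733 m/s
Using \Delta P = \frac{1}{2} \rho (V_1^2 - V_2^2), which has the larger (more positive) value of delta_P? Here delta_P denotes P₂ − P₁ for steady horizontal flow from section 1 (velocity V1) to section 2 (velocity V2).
delta_P(A) = -0.002372 kPa, delta_P(B) = -0.01403 kPa. Answer: A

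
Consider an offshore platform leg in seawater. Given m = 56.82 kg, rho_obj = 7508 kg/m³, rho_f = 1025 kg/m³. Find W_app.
Formula: W_{app} = mg\left(1 - \frac{\rho_f}{\rho_{obj}}\right)
W_app = 56.82·9.81·(1 − 1025/7508) = 481.3 N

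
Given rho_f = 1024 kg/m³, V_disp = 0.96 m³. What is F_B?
Formula: F_B = \rho_f g V_{disp}
F_B = 1024·9.81·0.96 = 9644 N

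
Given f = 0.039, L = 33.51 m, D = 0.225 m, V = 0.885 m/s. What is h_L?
Formula: h_L = f \frac{L}{D} \frac{V^2}{2g}
h_L = 0.039·(33.51/0.225)·0.885²/(2·9.81) = 0.2319 m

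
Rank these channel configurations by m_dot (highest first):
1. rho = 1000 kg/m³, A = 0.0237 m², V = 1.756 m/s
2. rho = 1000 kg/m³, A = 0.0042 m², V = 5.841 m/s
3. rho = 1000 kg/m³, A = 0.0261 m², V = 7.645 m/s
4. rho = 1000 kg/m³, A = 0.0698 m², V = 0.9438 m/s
Case 1: m_dot = 41.62 kg/s
Case 2: m_dot = 24.53 kg/s
Case 3: m_dot = 199.5 kg/s
Case 4: m_dot = 65.88 kg/s
Ranking (highest first): 3, 4, 1, 2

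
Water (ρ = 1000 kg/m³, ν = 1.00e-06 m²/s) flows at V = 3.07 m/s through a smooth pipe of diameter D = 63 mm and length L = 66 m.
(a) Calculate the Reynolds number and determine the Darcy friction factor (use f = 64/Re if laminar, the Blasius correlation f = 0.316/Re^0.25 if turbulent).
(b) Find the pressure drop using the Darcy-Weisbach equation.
(a) Re = V·D/ν = 3.07·0.063/1.00e-06 = 193410 → turbulent (Re > 4000); f = 0.316/Re^0.25 = 0.316/193410^0.25 = 0.015068 (Blasius is strictly valid for Re ≲ 1e5; used here as the smooth-pipe estimate the problem specifies)
(b) Darcy-Weisbach: ΔP = f·(L/D)·½ρV²/1000 = 0.015068·(66/0.063)·½·1000·3.07²/1000 = 74.39 kPa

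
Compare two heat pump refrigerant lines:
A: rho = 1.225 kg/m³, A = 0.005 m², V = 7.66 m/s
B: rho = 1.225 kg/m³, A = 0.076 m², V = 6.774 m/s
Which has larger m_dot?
m_dot(A) = 0.04692 kg/s, m_dot(B) = 0.6307 kg/s. Answer: B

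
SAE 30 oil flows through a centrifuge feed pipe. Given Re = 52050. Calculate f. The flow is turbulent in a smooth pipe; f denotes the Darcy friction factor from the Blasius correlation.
Formula: f = \frac{0.316}{Re^{0.25}}
f = 0.316/52050^0.25 = 0.02092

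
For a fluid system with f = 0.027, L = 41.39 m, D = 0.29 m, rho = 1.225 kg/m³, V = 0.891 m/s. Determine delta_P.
Formula: \Delta P = f \frac{L}{D} \frac{\rho V^2}{2}
delta_P = 0.027·(41.39/0.29)·0.5·1.225·0.891²/1000 = 0.001874 kPa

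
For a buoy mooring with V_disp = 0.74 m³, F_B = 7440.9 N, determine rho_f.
Formula: F_B = \rho_f g V_{disp}
Substituting knowns: 7440.9 = rho_f·9.81·0.74
Solving for rho_f: rho_f = 7440.9/(9.81·0.74) = 1025 kg/m³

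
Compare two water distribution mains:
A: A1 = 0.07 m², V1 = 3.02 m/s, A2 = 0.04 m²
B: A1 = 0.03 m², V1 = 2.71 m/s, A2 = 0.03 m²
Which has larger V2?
V2(A) = 5.285 m/s, V2(B) = 2.71 m/s. Answer: A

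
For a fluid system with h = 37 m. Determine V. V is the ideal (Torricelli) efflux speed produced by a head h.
Formula: V = \sqrt{2 g h}
V = √(2·9.81·37) = 26.94 m/s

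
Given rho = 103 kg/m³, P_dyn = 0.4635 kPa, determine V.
Formula: P_{dyn} = \frac{1}{2} \rho V^2
Substituting knowns: 0.4635 = 0.5·103·V²/1000
Solving for V: V = √(2·(0.4635·1000)/103) = 3 m/s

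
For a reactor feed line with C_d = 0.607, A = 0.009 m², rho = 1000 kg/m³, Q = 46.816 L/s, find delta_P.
Formula: Q = C_d A \sqrt{\frac{2 \Delta P}{\rho}}
Substituting knowns: 46.816 = 0.607·0.009·√(2·(delta_P·1000)/1000)·1000
Solving for delta_P: delta_P = ((46.816/1000)/(0.607·0.009))²·1000/2/1000 = 36.72 kPa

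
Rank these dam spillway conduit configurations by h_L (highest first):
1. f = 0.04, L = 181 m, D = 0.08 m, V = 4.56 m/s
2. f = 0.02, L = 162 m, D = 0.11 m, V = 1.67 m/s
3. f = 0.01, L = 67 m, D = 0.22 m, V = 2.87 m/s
Case 1: h_L = 95.91 m
Case 2: h_L = 4.187 m
Case 3: h_L = 1.279 m
Ranking (highest first): 1, 2, 3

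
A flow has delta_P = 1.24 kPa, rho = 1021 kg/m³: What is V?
Formula: V = \sqrt{\frac{2 \Delta P}{\rho}}
V = √(2·(1.24·1000)/1021) = 1.559 m/s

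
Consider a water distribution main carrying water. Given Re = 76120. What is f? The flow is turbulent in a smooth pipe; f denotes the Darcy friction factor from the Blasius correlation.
Formula: f = \frac{0.316}{Re^{0.25}}
f = 0.316/76120^0.25 = 0.01902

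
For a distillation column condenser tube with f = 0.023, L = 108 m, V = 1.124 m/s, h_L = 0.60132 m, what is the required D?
Formula: h_L = f \frac{L}{D} \frac{V^2}{2g}
Substituting knowns: 0.60132 = 0.023·(108/D)·1.124²/(2·9.81)
Solving for D: D = 0.023·108·1.124²/(2·9.81·0.60132) = 0.266 m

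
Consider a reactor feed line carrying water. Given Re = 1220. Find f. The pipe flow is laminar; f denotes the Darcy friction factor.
Formula: f = \frac{64}{Re}
f = 64/1220 = 0.05246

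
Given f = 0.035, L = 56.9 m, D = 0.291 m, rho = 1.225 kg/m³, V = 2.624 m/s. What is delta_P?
Formula: \Delta P = f \frac{L}{D} \frac{\rho V^2}{2}
delta_P = 0.035·(56.9/0.291)·0.5·1.225·2.624²/1000 = 0.02886 kPa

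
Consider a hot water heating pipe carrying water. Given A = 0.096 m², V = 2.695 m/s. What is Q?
Formula: Q = A V
Q = 0.096·2.695·1000 = 258.7 L/s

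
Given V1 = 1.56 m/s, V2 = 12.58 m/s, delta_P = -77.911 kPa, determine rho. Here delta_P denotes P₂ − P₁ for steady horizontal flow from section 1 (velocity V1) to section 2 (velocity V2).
Formula: \Delta P = \frac{1}{2} \rho (V_1^2 - V_2^2)
Substituting knowns: -77.911 = 0.5·rho·(1.56² − 12.58²)/1000
Solving for rho: rho = 2·(-77.911·1000)/(1.56² − 12.58²) = 1000 kg/m³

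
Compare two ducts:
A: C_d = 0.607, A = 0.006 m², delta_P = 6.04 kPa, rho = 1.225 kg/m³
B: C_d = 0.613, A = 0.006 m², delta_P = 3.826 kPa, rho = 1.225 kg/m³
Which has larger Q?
Q(A) = 361.7 L/s, Q(B) = 290.7 L/s. Answer: A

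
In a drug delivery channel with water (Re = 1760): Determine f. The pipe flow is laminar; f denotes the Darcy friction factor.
Formula: f = \frac{64}{Re}
f = 64/1760 = 0.03636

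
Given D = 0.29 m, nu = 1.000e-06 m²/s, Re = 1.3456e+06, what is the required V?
Formula: Re = \frac{V D}{\nu}
Substituting knowns: 1.3456e+06 = V·0.29/1.000e-06
Solving for V: V = 1.3456e+06·1.000e-06/0.29 = 4.64 m/s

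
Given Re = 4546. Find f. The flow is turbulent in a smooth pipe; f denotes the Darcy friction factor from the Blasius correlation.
Formula: f = \frac{0.316}{Re^{0.25}}
f = 0.316/4546^0.25 = 0.03848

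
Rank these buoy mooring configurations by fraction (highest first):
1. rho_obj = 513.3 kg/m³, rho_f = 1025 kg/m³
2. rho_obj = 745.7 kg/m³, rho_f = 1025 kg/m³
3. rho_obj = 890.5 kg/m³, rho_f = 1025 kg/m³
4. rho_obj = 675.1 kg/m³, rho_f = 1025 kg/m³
Case 1: fraction = 0.5008
Case 2: fraction = 0.7275
Case 3: fraction = 0.8688
Case 4: fraction = 0.6586
Ranking (highest first): 3, 2, 4, 1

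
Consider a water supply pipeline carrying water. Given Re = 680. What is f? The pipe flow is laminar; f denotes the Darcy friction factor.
Formula: f = \frac{64}{Re}
f = 64/680 = 0.09412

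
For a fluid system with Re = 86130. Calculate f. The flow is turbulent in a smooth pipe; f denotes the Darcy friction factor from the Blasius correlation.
Formula: f = \frac{0.316}{Re^{0.25}}
f = 0.316/86130^0.25 = 0.01845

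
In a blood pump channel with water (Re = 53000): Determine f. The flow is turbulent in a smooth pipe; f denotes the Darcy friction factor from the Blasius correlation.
Formula: f = \frac{0.316}{Re^{0.25}}
f = 0.316/53000^0.25 = 0.02083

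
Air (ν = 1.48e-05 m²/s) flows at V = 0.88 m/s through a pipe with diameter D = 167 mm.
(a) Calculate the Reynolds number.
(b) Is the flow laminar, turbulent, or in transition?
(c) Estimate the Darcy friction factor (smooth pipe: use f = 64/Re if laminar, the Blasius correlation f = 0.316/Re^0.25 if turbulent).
(a) Re = V·D/ν = 0.88·0.167/1.48e-05 = 9929.7
(b) Flow regime: turbulent (Re > 4000)
(c) Friction factor: f = 0.316/Re^0.25 = 0.316/9929.7^0.25 = 0.03166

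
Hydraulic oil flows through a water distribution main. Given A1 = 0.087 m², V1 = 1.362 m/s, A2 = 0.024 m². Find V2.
Formula: V_2 = \frac{A_1 V_1}{A_2}
V2 = 0.087·1.362/0.024 = 4.937 m/s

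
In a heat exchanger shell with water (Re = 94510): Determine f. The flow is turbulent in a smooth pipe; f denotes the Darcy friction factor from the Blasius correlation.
Formula: f = \frac{0.316}{Re^{0.25}}
f = 0.316/94510^0.25 = 0.01802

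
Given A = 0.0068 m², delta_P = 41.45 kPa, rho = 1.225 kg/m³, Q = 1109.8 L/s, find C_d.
Formula: Q = C_d A \sqrt{\frac{2 \Delta P}{\rho}}
Substituting knowns: 1109.8 = C_d·0.0068·√(2·(41.45·1000)/1.225)·1000
Solving for C_d: C_d = (1109.8/1000)/(0.0068·√(2·(41.45·1000)/1.225)) = 0.6274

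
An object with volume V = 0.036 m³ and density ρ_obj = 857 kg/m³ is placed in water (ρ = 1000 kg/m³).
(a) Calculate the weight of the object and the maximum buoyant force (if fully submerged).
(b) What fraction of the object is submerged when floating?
(a) W=rho_obj*g*V=857*9.81*0.036=302.7 N; F_B(max)=rho*g*V=1000*9.81*0.036=353.2 N
(b) Floating fraction=rho_obj/rho=857/1000=0.857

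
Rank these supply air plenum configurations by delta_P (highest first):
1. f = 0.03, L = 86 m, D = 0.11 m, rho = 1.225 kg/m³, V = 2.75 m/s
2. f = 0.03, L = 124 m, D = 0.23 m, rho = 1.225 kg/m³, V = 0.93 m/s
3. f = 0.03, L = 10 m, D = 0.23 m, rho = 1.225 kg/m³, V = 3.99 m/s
Case 1: delta_P = 0.1086 kPa
Case 2: delta_P = 0.008568 kPa
Case 3: delta_P = 0.01272 kPa
Ranking (highest first): 1, 3, 2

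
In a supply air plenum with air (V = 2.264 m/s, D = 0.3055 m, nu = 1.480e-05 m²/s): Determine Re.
Formula: Re = \frac{V D}{\nu}
Re = 2.264·0.3055/1.480e-05 = 46733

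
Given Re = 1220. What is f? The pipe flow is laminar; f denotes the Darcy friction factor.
Formula: f = \frac{64}{Re}
f = 64/1220 = 0.05246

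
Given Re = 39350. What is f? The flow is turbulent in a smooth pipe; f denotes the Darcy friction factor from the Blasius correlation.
Formula: f = \frac{0.316}{Re^{0.25}}
f = 0.316/39350^0.25 = 0.02244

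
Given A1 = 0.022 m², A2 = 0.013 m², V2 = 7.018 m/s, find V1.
Formula: V_2 = \frac{A_1 V_1}{A_2}
Substituting knowns: 7.018 = 0.022·V1/0.013
Solving for V1: V1 = 7.018·0.013/0.022 = 4.147 m/s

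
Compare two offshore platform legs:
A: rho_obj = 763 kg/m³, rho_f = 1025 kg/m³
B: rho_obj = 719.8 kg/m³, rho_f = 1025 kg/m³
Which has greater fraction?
fraction(A) = 0.7444, fraction(B) = 0.7022. Answer: A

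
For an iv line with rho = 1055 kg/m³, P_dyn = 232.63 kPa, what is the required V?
Formula: P_{dyn} = \frac{1}{2} \rho V^2
Substituting knowns: 232.63 = 0.5·1055·V²/1000
Solving for V: V = √(2·(232.63·1000)/1055) = 21 m/s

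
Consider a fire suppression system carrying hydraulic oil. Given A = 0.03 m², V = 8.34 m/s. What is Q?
Formula: Q = A V
Q = 0.03·8.34·1000 = 250.2 L/s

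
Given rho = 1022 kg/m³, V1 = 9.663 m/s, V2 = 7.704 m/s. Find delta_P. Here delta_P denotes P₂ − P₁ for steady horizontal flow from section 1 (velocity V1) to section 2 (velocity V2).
Formula: \Delta P = \frac{1}{2} \rho (V_1^2 - V_2^2)
delta_P = 0.5·1022·(9.663² − 7.704²)/1000 = 17.39 kPa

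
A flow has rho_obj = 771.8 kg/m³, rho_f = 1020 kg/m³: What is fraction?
Formula: f_{sub} = \frac{\rho_{obj}}{\rho_f}
fraction = 771.8/1020 = 0.7567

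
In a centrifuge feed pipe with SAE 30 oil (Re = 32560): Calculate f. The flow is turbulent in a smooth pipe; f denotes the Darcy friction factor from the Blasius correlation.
Formula: f = \frac{0.316}{Re^{0.25}}
f = 0.316/32560^0.25 = 0.02352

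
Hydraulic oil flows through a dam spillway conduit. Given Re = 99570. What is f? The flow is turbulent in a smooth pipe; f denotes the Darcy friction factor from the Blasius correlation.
Formula: f = \frac{0.316}{Re^{0.25}}
f = 0.316/99570^0.25 = 0.01779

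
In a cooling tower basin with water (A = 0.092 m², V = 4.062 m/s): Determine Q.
Formula: Q = A V
Q = 0.092·4.062·1000 = 373.7 L/s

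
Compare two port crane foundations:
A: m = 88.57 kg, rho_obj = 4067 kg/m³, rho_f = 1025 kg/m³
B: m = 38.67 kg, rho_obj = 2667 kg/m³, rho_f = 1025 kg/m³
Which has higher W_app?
W_app(A) = 649.9 N, W_app(B) = 233.6 N. Answer: A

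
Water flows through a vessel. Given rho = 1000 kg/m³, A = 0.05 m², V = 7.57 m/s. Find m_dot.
Formula: \dot{m} = \rho A V
m_dot = 1000·0.05·7.57 = 378.5 kg/s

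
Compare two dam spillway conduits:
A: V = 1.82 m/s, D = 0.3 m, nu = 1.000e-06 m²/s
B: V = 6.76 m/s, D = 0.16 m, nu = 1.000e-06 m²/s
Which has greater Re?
Re(A) = 546000, Re(B) = 1.082e+06. Answer: B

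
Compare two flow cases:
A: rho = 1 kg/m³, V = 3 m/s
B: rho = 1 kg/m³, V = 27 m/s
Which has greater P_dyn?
P_dyn(A) = 0.0045 kPa, P_dyn(B) = 0.3645 kPa. Answer: B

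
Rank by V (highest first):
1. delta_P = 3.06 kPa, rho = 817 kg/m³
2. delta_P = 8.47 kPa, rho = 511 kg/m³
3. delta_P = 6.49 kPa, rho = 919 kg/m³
Case 1: V = 2.737 m/s
Case 2: V = 5.758 m/s
Case 3: V = 3.758 m/s
Ranking (highest first): 2, 3, 1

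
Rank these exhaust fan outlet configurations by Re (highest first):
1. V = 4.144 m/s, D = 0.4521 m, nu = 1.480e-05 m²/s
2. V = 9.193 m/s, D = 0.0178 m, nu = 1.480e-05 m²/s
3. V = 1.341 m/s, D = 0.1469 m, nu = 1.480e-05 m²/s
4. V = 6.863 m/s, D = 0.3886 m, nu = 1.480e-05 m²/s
Case 1: Re = 126588
Case 2: Re = 11056
Case 3: Re = 13310
Case 4: Re = 180200
Ranking (highest first): 4, 1, 3, 2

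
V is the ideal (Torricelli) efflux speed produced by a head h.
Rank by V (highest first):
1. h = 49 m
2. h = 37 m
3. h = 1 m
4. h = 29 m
Case 1: V = 31.01 m/s
Case 2: V = 26.94 m/s
Case 3: V = 4.429 m/s
Case 4: V = 23.85 m/s
Ranking (highest first): 1, 2, 4, 3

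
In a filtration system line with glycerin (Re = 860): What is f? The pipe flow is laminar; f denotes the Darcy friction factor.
Formula: f = \frac{64}{Re}
f = 64/860 = 0.07442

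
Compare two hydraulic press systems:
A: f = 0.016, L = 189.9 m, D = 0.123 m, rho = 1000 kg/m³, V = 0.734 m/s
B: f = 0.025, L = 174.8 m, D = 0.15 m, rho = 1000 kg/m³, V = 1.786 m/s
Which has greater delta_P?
delta_P(A) = 6.654 kPa, delta_P(B) = 46.46 kPa. Answer: B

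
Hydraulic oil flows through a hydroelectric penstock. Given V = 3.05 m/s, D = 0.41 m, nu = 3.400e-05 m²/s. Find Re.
Formula: Re = \frac{V D}{\nu}
Re = 3.05·0.41/3.400e-05 = 36779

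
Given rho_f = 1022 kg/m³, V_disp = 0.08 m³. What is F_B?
Formula: F_B = \rho_f g V_{disp}
F_B = 1022·9.81·0.08 = 802.1 N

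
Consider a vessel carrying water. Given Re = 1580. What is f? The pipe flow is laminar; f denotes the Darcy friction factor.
Formula: f = \frac{64}{Re}
f = 64/1580 = 0.04051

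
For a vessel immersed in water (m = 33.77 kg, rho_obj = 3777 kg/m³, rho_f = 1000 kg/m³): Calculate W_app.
Formula: W_{app} = mg\left(1 - \frac{\rho_f}{\rho_{obj}}\right)
W_app = 33.77·9.81·(1 − 1000/3777) = 243.6 N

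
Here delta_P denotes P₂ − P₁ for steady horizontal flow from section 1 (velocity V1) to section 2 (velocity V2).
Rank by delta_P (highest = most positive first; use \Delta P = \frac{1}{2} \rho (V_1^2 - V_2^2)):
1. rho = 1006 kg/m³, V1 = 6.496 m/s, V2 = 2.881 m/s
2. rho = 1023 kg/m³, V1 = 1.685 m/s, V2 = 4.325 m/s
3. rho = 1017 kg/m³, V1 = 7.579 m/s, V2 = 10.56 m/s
Case 1: delta_P = 17.05 kPa
Case 2: delta_P = -8.116 kPa
Case 3: delta_P = -27.5 kPa
Ranking (highest first): 1, 2, 3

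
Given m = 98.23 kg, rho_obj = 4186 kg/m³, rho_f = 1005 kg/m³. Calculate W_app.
Formula: W_{app} = mg\left(1 - \frac{\rho_f}{\rho_{obj}}\right)
W_app = 98.23·9.81·(1 − 1005/4186) = 732.3 N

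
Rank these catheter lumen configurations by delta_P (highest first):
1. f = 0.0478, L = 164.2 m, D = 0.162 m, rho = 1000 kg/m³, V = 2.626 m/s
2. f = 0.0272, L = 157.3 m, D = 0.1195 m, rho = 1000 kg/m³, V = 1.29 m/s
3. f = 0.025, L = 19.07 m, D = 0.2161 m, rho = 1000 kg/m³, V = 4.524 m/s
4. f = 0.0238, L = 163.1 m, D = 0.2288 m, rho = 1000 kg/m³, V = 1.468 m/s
Case 1: delta_P = 167 kPa
Case 2: delta_P = 29.79 kPa
Case 3: delta_P = 22.58 kPa
Case 4: delta_P = 18.28 kPa
Ranking (highest first): 1, 2, 3, 4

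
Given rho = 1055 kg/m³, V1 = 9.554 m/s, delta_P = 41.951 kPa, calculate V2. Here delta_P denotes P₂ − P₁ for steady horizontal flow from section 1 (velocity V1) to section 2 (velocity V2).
Formula: \Delta P = \frac{1}{2} \rho (V_1^2 - V_2^2)
Substituting knowns: 41.951 = 0.5·1055·(9.554² − V2²)/1000
Solving for V2: V2 = √(9.554² − 2·(41.951·1000)/1055) = 3.428 m/s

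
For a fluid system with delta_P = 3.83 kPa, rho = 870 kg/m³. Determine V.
Formula: V = \sqrt{\frac{2 \Delta P}{\rho}}
V = √(2·(3.83·1000)/870) = 2.967 m/s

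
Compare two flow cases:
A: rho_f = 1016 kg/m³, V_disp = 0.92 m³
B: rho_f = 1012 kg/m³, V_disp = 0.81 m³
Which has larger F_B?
F_B(A) = 9170 N, F_B(B) = 8041 N. Answer: A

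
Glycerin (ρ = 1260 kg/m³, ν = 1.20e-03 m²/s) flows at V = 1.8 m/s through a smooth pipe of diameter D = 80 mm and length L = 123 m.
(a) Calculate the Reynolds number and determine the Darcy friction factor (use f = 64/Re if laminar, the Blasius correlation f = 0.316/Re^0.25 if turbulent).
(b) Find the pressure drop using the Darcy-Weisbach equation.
(a) Re = V·D/ν = 1.8·0.08/1.20e-03 = 120 → laminar (Re < 2300); f = 64/Re = 64/120 = 0.53333
(b) Darcy-Weisbach: ΔP = f·(L/D)·½ρV²/1000 = 0.53333·(123/0.080)·½·1260·1.8²/1000 = 1674 kPa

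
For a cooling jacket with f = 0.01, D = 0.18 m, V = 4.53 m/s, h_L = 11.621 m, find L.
Formula: h_L = f \frac{L}{D} \frac{V^2}{2g}
Substituting knowns: 11.621 = 0.01·(L/0.18)·4.53²/(2·9.81)
Solving for L: L = 11.621·2·9.81·0.18/(0.01·4.53²) = 200 m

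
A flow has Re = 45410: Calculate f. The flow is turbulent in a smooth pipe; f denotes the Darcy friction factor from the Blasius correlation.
Formula: f = \frac{0.316}{Re^{0.25}}
f = 0.316/45410^0.25 = 0.02165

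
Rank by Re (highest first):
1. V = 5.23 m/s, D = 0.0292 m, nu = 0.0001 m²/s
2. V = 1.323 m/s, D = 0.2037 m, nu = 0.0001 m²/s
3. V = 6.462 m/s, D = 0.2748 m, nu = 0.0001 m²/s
Case 1: Re = 1527
Case 2: Re = 2695
Case 3: Re = 17758
Ranking (highest first): 3, 2, 1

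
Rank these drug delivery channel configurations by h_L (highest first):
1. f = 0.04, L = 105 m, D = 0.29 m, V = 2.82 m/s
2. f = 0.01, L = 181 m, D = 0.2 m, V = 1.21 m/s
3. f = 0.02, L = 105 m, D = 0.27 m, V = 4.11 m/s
Case 1: h_L = 5.87 m
Case 2: h_L = 0.6753 m
Case 3: h_L = 6.696 m
Ranking (highest first): 3, 1, 2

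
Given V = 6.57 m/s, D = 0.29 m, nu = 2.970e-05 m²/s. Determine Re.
Formula: Re = \frac{V D}{\nu}
Re = 6.57·0.29/2.970e-05 = 64152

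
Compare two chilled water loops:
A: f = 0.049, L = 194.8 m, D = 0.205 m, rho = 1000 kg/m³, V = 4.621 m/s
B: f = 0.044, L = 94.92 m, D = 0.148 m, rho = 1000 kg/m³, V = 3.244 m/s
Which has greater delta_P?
delta_P(A) = 497.1 kPa, delta_P(B) = 148.5 kPa. Answer: A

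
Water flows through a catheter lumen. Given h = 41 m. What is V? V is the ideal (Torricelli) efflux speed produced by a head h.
Formula: V = \sqrt{2 g h}
V = √(2·9.81·41) = 28.36 m/s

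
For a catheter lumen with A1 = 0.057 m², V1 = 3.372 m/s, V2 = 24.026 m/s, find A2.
Formula: V_2 = \frac{A_1 V_1}{A_2}
Substituting knowns: 24.026 = 0.057·3.372/A2
Solving for A2: A2 = 0.057·3.372/24.026 = 0.008 m²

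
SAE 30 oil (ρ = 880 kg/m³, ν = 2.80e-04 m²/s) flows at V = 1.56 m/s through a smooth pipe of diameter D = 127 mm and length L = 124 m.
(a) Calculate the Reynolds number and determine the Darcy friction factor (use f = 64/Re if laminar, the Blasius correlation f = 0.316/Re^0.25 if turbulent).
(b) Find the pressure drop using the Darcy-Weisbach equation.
(a) Re = V·D/ν = 1.56·0.127/2.80e-04 = 707.57 → laminar (Re < 2300); f = 64/Re = 64/707.57 = 0.09045
(b) Darcy-Weisbach: ΔP = f·(L/D)·½ρV²/1000 = 0.09045·(124/0.127)·½·880·1.56²/1000 = 94.56 kPa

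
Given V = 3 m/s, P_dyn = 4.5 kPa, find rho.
Formula: P_{dyn} = \frac{1}{2} \rho V^2
Substituting knowns: 4.5 = 0.5·rho·3²/1000
Solving for rho: rho = 2·(4.5·1000)/3² = 1000 kg/m³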